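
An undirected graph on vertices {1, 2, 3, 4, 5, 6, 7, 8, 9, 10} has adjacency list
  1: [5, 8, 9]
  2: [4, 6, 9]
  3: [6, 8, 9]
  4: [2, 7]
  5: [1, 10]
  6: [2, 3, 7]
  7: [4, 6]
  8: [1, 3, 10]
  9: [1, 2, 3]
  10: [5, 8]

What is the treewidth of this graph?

2

A width-2 tree decomposition is:
Bags: B1 = {5, 8, 10}  B2 = {1, 5, 8}  B3 = {1, 3, 8}  B4 = {1, 3, 9}  B5 = {3, 6, 9}  B6 = {2, 6, 9}  B7 = {2, 6, 7}  B8 = {2, 4, 7}
Tree: B1–B2, B2–B3, B3–B4, B4–B5, B5–B6, B6–B7, B7–B8
Each bag holds 3 vertices, so the decomposition has width 2, which upper-bounds the treewidth. For the lower bound, G contains the cycle 10–5–1–8–10, so G is not a forest; only forests have treewidth ≤ 1, hence tw(G) ≥ 2. Combining the bounds, tw(G) = 2.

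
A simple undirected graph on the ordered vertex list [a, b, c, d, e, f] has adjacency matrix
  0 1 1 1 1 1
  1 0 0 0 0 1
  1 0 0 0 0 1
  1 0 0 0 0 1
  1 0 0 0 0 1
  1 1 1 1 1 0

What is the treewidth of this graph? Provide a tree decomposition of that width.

Treewidth 2.
One optimal decomposition is:
Bags: B1 = {a, c, f}  B2 = {a, b, f}  B3 = {a, d, f}  B4 = {a, e, f}
Tree: B1–B2, B1–B3, B2–B4

Every bag has size at most 3, so the width is 3 − 1 = 2 and tw(G) ≤ 2. On the other hand G contains the 3-clique {a, d, f}. A clique must lie in a single bag of any decomposition, so no decomposition can have width below 2. Hence tw(G) = 2 exactly.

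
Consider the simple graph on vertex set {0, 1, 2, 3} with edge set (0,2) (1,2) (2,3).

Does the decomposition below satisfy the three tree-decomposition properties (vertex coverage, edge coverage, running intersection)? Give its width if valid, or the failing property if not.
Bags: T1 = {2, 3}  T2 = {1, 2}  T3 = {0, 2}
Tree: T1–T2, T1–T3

Yes; width 1.

Checking the three conditions: (i) the bags cover all of {0, 1, 2, 3}; (ii) for each edge, some bag contains both endpoints; (iii) the bags containing any fixed vertex form a subtree. All hold, so the decomposition is valid with width 2 − 1 = 1.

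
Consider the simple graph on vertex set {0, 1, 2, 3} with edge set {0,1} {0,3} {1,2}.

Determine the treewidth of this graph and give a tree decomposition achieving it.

Treewidth 1.
One such decomposition:
Bags: B1 = {0, 3}  B2 = {0, 1}  B3 = {1, 2}
Tree: B1–B2, B2–B3

Every bag has size at most 2, so the width is 2 − 1 = 1 and tw(G) ≤ 1. G has an edge, so its treewidth is at least 1. The upper and lower bounds meet at 1, so that is the treewidth.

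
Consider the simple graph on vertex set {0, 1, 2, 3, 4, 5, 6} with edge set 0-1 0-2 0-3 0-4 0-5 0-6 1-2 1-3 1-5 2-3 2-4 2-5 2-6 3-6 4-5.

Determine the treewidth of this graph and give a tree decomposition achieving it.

Every bag has size at most 4, so the width is 4 − 1 = 3 and tw(G) ≤ 3. On the other hand G contains the 4-clique {0, 1, 2, 3}. A clique must lie in a single bag of any decomposition, so no decomposition can have width below 3. Therefore the treewidth is 3.

Treewidth 3.
One such decomposition:
Bags: B1 = {0, 1, 2, 3}  B2 = {0, 1, 2, 5}  B3 = {0, 2, 3, 6}  B4 = {0, 2, 4, 5}
Tree: B1–B2, B1–B3, B2–B4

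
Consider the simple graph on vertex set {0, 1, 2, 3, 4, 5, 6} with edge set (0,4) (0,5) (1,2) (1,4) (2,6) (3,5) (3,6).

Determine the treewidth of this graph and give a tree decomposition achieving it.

Treewidth 2.
One optimal decomposition is:
Bags: B1 = {0, 4, 5}  B2 = {1, 4, 5}  B3 = {1, 2, 5}  B4 = {2, 5, 6}  B5 = {3, 5, 6}
Tree: B1–B2, B2–B3, B3–B4, B4–B5

Every bag has size at most 3, so the width is 3 − 1 = 2 and tw(G) ≤ 2. The edges 5–0–4–1–2–6–3–5 form a cycle, so G is not a tree and its treewidth is at least 2. Hence tw(G) = 2 exactly.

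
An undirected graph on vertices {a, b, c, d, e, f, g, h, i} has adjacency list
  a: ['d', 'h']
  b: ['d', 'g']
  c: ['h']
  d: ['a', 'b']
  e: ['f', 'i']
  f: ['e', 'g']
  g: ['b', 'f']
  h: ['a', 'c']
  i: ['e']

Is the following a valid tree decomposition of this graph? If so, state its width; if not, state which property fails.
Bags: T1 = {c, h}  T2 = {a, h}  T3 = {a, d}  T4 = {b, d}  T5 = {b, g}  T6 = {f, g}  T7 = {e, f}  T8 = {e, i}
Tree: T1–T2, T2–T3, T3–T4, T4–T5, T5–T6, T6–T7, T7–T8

Checking the three conditions: (i) the bags cover all of {a, b, c, d, e, f, g, h, i}; (ii) for each edge, some bag contains both endpoints; (iii) the bags containing any fixed vertex form a subtree. All hold, so the decomposition is valid with width 2 − 1 = 1.

Yes; width 1.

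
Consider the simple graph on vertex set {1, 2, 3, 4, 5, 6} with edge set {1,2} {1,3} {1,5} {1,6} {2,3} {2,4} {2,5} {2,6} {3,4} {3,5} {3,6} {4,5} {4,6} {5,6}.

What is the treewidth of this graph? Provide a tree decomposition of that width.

Treewidth 4.
One such decomposition:
Bags: B1 = {1, 2, 3, 5, 6}  B2 = {2, 3, 4, 5, 6}
Tree: B1–B2

The largest bag has 5 vertices, giving width 4; this decomposition certifies tw(G) ≤ 4. For the lower bound, the 5 vertices {1, 2, 3, 5, 6} are pairwise adjacent, and any tree decomposition puts a clique entirely inside one bag — forcing width ≥ 4. Therefore the treewidth is 4.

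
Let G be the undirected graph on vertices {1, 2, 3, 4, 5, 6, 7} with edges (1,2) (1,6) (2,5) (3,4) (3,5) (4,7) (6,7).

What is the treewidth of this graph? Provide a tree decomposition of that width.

Treewidth 2.
Bags: B1 = {1, 6, 7}  B2 = {1, 2, 7}  B3 = {2, 5, 7}  B4 = {3, 5, 7}  B5 = {3, 4, 7}
Tree: B1–B2, B2–B3, B3–B4, B4–B5

Each bag holds 3 vertices, so the decomposition has width 2, which upper-bounds the treewidth. The edges 7–6–1–2–5–3–4–7 form a cycle, so G is not a tree and its treewidth is at least 2. Therefore the treewidth is 2.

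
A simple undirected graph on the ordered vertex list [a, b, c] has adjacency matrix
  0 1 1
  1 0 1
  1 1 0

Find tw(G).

2

A width-2 tree decomposition is:
Bags: B1 = {a, b, c}
Tree: (single bag)
With just one bag of size 3, the width is 3 − 1 = 2, so tw(G) ≤ 2. On the other hand G contains the 3-clique {a, b, c}. A clique must lie in a single bag of any decomposition, so no decomposition can have width below 2. Therefore the treewidth is 2.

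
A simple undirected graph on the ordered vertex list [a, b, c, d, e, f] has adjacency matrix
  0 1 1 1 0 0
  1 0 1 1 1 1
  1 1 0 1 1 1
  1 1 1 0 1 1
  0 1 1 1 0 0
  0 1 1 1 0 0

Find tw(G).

A width-3 tree decomposition is:
Bags: B1 = {b, c, d, f}  B2 = {b, c, d, e}  B3 = {a, b, c, d}
Tree: B1–B2, B2–B3
Each bag holds 4 vertices, so the decomposition has width 3, which upper-bounds the treewidth. On the other hand G contains the 4-clique {b, c, d, e}. A clique must lie in a single bag of any decomposition, so no decomposition can have width below 3. The upper and lower bounds meet at 3, so that is the treewidth.

3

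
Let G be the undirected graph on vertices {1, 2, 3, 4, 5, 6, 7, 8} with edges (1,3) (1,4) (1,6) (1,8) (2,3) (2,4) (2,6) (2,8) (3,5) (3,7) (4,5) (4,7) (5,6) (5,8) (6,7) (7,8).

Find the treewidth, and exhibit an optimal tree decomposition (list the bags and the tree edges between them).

Each bag holds 5 vertices, so the decomposition has width 4, which upper-bounds the treewidth. For the lower bound: the 5 vertex sets {2,6}, {1,8}, {4,7}, {3}, {5} are disjoint, each induces a connected subgraph, and every pair is joined by at least one edge of G. Contracting each set to a single vertex therefore yields K_{5} as a minor, and since treewidth is minor-monotone, tw(G) ≥ tw(K_{5}) = 4. The upper and lower bounds meet at 4, so that is the treewidth.

Treewidth 4.
One optimal decomposition is:
Bags: B1 = {2, 3, 4, 6, 8}  B2 = {1, 3, 4, 6, 8}  B3 = {3, 4, 6, 7, 8}  B4 = {3, 4, 5, 6, 8}
Tree: B1–B2, B2–B3, B3–B4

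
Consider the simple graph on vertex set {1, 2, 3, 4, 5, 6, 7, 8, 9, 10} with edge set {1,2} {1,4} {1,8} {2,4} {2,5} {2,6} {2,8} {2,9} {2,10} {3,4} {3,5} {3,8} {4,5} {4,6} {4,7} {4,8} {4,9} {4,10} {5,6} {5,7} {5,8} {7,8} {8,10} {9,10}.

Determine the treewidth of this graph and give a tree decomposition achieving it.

Treewidth 3.
One such decomposition:
Bags: B1 = {2, 4, 8, 10}  B2 = {2, 4, 5, 8}  B3 = {3, 4, 5, 8}  B4 = {2, 4, 9, 10}  B5 = {4, 5, 7, 8}  B6 = {2, 4, 5, 6}  B7 = {1, 2, 4, 8}
Tree: B1–B2, B2–B3, B1–B4, B3–B5, B2–B6, B1–B7

Each bag holds 4 vertices, so the decomposition has width 3, which upper-bounds the treewidth. For the lower bound, the 4 vertices {1, 2, 4, 8} are pairwise adjacent, and any tree decomposition puts a clique entirely inside one bag — forcing width ≥ 3. Hence tw(G) = 3 exactly.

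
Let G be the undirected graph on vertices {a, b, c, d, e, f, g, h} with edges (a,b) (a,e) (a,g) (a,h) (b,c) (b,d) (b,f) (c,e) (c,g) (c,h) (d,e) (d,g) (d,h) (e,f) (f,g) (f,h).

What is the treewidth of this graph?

4

A width-4 tree decomposition is:
Bags: B1 = {a, c, d, f, g}  B2 = {a, c, d, f, h}  B3 = {a, b, c, d, f}  B4 = {a, c, d, e, f}
Tree: B1–B2, B2–B3, B3–B4
Every bag has size at most 5, so the width is 5 − 1 = 4 and tw(G) ≤ 4. For the lower bound: the 5 vertex sets {f,g}, {a,h}, {b,c}, {d}, {e} are disjoint, each induces a connected subgraph, and every pair is joined by at least one edge of G. Contracting each set to a single vertex therefore yields K_{5} as a minor, and since treewidth is minor-monotone, tw(G) ≥ tw(K_{5}) = 4. The upper and lower bounds meet at 4, so that is the treewidth.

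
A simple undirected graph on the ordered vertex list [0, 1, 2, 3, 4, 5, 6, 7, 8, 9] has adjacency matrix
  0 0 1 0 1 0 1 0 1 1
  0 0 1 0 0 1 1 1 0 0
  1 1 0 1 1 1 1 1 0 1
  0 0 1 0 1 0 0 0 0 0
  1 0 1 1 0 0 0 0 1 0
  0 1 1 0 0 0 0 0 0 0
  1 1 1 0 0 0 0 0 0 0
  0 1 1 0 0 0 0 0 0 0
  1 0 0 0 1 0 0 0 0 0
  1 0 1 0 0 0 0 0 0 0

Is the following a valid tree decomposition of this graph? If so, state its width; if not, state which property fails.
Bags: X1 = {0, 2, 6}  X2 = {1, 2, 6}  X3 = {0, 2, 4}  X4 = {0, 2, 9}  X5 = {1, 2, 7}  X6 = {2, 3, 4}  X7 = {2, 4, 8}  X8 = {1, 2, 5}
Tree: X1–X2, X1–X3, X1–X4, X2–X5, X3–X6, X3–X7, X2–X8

A tree decomposition must satisfy three properties: every vertex lies in some bag; for every edge, both endpoints lie together in some bag; and for every vertex, the bags containing it form a connected subtree. Here edge (0,8) lies in no bag, so the decomposition is invalid.

No — edge (0,8) lies in no bag.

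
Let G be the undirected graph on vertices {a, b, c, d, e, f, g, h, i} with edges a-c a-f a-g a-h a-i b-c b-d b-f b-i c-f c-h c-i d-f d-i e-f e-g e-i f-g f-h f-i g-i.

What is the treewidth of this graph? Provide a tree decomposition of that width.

Treewidth 3.
One optimal decomposition is:
Bags: B1 = {a, f, g, i}  B2 = {a, c, f, i}  B3 = {a, c, f, h}  B4 = {b, c, f, i}  B5 = {e, f, g, i}  B6 = {b, d, f, i}
Tree: B1–B2, B2–B3, B2–B4, B1–B5, B4–B6

Every bag has size at most 4, so the width is 4 − 1 = 3 and tw(G) ≤ 3. On the other hand G contains the 4-clique {a, c, f, h}. A clique must lie in a single bag of any decomposition, so no decomposition can have width below 3. Hence tw(G) = 3 exactly.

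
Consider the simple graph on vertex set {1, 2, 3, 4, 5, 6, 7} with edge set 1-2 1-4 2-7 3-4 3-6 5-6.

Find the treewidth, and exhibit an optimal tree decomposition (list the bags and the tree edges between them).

Every bag has size at most 2, so the width is 2 − 1 = 1 and tw(G) ≤ 1. Since G has at least one edge (e.g. 7–2), it is not an edgeless graph, so tw(G) ≥ 1. Hence tw(G) = 1 exactly.

Treewidth 1.
Bags: B1 = {2, 7}  B2 = {1, 2}  B3 = {1, 4}  B4 = {3, 4}  B5 = {3, 6}  B6 = {5, 6}
Tree: B1–B2, B2–B3, B3–B4, B4–B5, B5–B6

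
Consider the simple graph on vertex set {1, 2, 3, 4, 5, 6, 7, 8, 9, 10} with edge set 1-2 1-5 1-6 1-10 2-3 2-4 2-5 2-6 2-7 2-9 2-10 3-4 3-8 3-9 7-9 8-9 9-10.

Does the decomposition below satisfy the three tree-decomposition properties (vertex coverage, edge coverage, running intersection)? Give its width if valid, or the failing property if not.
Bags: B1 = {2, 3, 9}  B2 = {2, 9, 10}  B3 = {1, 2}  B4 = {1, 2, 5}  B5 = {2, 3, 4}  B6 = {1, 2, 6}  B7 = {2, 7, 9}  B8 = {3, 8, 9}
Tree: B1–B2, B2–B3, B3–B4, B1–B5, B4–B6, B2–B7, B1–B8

A tree decomposition must satisfy three properties: every vertex lies in some bag; for every edge, both endpoints lie together in some bag; and for every vertex, the bags containing it form a connected subtree. Here edge (10,1) lies in no bag, so the decomposition is invalid.

No — edge (10,1) lies in no bag.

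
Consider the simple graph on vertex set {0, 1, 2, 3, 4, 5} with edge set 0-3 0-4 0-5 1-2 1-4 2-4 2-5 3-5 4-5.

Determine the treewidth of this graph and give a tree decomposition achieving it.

Treewidth 2.
One optimal decomposition is:
Bags: B1 = {0, 4, 5}  B2 = {2, 4, 5}  B3 = {0, 3, 5}  B4 = {1, 2, 4}
Tree: B1–B2, B1–B3, B2–B4

Each bag holds 3 vertices, so the decomposition has width 2, which upper-bounds the treewidth. Conversely, {0, 3, 5} is a clique of size 3, and the vertices of any clique must share a bag in every tree decomposition; so some bag has ≥ 3 vertices and tw(G) ≥ 2. Hence tw(G) = 2 exactly.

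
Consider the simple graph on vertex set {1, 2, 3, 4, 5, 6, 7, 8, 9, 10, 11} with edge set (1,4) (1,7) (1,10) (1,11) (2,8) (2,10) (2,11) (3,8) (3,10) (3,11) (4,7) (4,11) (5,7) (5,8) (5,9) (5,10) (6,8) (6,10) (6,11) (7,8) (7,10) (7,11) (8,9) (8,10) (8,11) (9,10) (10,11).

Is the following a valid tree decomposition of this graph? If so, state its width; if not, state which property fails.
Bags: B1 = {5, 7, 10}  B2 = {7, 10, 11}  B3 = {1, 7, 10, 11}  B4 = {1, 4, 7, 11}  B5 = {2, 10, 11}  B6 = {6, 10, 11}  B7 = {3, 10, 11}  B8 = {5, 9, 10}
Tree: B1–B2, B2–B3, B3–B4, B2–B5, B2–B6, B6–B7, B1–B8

No — vertex 8 appears in no bag.

A tree decomposition must satisfy three properties: every vertex lies in some bag; for every edge, both endpoints lie together in some bag; and for every vertex, the bags containing it form a connected subtree. Here vertex 8 appears in no bag, so the decomposition is invalid.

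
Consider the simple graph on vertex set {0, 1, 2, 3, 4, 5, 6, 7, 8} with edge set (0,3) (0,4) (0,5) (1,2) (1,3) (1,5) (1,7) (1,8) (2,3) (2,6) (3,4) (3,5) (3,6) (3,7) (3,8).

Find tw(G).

2

A width-2 tree decomposition is:
Bags: B1 = {1, 3, 8}  B2 = {1, 2, 3}  B3 = {1, 3, 5}  B4 = {0, 3, 5}  B5 = {2, 3, 6}  B6 = {0, 3, 4}  B7 = {1, 3, 7}
Tree: B1–B2, B1–B3, B3–B4, B2–B5, B4–B6, B2–B7
Each bag holds 3 vertices, so the decomposition has width 2, which upper-bounds the treewidth. On the other hand G contains the 3-clique {0, 3, 4}. A clique must lie in a single bag of any decomposition, so no decomposition can have width below 2. Combining the bounds, tw(G) = 2.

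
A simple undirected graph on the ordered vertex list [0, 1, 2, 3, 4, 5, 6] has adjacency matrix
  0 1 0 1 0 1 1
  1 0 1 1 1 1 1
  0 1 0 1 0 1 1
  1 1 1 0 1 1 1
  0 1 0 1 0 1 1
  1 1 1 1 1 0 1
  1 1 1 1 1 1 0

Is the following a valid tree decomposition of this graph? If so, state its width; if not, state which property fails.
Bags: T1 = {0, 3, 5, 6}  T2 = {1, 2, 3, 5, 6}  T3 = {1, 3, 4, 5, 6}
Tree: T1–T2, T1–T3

A tree decomposition must satisfy three properties: every vertex lies in some bag; for every edge, both endpoints lie together in some bag; and for every vertex, the bags containing it form a connected subtree. Here edge (1,0) lies in no bag, so the decomposition is invalid.

No — edge (1,0) lies in no bag.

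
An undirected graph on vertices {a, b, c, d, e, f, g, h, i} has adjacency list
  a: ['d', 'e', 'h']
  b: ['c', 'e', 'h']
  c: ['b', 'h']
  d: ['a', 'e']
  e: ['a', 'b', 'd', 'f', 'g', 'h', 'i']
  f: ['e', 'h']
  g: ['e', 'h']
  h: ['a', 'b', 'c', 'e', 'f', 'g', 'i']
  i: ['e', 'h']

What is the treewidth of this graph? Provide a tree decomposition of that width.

Treewidth 2.
Bags: B1 = {b, e, h}  B2 = {a, e, h}  B3 = {e, f, h}  B4 = {e, g, h}  B5 = {a, d, e}  B6 = {e, h, i}  B7 = {b, c, h}
Tree: B1–B2, B1–B3, B3–B4, B2–B5, B2–B6, B1–B7

Every bag has size at most 3, so the width is 3 − 1 = 2 and tw(G) ≤ 2. For the lower bound, the 3 vertices {a, d, e} are pairwise adjacent, and any tree decomposition puts a clique entirely inside one bag — forcing width ≥ 2. Therefore the treewidth is 2.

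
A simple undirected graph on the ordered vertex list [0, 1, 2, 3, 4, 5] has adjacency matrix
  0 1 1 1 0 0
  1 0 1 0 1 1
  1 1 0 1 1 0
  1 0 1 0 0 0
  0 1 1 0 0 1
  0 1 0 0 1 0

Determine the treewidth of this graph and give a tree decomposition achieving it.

Treewidth 2.
Bags: B1 = {1, 2, 4}  B2 = {0, 1, 2}  B3 = {1, 4, 5}  B4 = {0, 2, 3}
Tree: B1–B2, B1–B3, B2–B4

Every bag has size at most 3, so the width is 3 − 1 = 2 and tw(G) ≤ 2. For the lower bound, the 3 vertices {0, 1, 2} are pairwise adjacent, and any tree decomposition puts a clique entirely inside one bag — forcing width ≥ 2. Combining the bounds, tw(G) = 2.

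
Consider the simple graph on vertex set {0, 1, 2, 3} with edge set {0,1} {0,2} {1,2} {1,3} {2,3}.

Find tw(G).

2

A width-2 tree decomposition is:
Bags: B1 = {0, 1, 2}  B2 = {1, 2, 3}
Tree: B1–B2
Each bag holds 3 vertices, so the decomposition has width 2, which upper-bounds the treewidth. Conversely, {0, 1, 2} is a clique of size 3, and the vertices of any clique must share a bag in every tree decomposition; so some bag has ≥ 3 vertices and tw(G) ≥ 2. Hence tw(G) = 2 exactly.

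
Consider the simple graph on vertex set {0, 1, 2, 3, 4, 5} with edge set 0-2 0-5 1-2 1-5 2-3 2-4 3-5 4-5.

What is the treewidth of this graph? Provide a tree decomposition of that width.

Treewidth 2.
One optimal decomposition is:
Bags: B1 = {0, 2, 5}  B2 = {2, 4, 5}  B3 = {2, 3, 5}  B4 = {1, 2, 5}
Tree: B1–B2, B2–B3, B3–B4

The largest bag has 3 vertices, giving width 2; this decomposition certifies tw(G) ≤ 2. The edges 5–0–2–4–5 form a cycle, so G is not a tree and its treewidth is at least 2. Combining the bounds, tw(G) = 2.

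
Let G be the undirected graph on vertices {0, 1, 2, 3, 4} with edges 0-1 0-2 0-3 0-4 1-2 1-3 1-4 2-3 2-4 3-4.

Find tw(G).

A width-4 tree decomposition is:
Bags: B1 = {0, 1, 2, 3, 4}
Tree: (single bag)
With just one bag of size 5, the width is 5 − 1 = 4, so tw(G) ≤ 4. Conversely, {0, 1, 2, 3, 4} is a clique of size 5, and the vertices of any clique must share a bag in every tree decomposition; so some bag has ≥ 5 vertices and tw(G) ≥ 4. Therefore the treewidth is 4.

4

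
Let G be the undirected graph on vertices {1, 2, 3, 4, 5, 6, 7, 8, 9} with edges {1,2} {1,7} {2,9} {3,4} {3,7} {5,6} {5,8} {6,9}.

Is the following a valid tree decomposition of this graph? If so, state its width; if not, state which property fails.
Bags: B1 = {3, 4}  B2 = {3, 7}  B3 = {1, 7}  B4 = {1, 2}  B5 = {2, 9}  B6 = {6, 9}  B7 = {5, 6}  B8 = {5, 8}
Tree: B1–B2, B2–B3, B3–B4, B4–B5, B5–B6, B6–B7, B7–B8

Checking the three conditions: (i) the bags cover all of {1, 2, 3, 4, 5, 6, 7, 8, 9}; (ii) for each edge, some bag contains both endpoints; (iii) the bags containing any fixed vertex form a subtree. All hold, so the decomposition is valid with width 2 − 1 = 1.

Yes; width 1.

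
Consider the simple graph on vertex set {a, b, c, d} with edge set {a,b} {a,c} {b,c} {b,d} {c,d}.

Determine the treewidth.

A width-2 tree decomposition is:
Bags: B1 = {a, b, c}  B2 = {b, c, d}
Tree: B1–B2
Each bag holds 3 vertices, so the decomposition has width 2, which upper-bounds the treewidth. On the other hand G contains the 3-clique {b, c, d}. A clique must lie in a single bag of any decomposition, so no decomposition can have width below 2. Therefore the treewidth is 2.

2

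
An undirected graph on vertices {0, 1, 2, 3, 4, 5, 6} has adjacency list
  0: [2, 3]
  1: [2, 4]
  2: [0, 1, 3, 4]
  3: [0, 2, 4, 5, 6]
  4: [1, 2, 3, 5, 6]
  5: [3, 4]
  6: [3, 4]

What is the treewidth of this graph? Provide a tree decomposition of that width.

Treewidth 2.
Bags: B1 = {1, 2, 4}  B2 = {2, 3, 4}  B3 = {3, 4, 5}  B4 = {0, 2, 3}  B5 = {3, 4, 6}
Tree: B1–B2, B2–B3, B2–B4, B3–B5

Each bag holds 3 vertices, so the decomposition has width 2, which upper-bounds the treewidth. For the lower bound, the 3 vertices {1, 2, 4} are pairwise adjacent, and any tree decomposition puts a clique entirely inside one bag — forcing width ≥ 2. The upper and lower bounds meet at 2, so that is the treewidth.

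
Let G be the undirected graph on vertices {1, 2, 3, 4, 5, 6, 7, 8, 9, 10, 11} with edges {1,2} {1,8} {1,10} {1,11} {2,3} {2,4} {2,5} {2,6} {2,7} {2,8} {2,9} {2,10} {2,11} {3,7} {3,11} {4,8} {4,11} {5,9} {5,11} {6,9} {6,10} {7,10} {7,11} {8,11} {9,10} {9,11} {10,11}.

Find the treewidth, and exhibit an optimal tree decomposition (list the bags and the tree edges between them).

Treewidth 3.
Bags: B1 = {2, 7, 10, 11}  B2 = {1, 2, 10, 11}  B3 = {2, 3, 7, 11}  B4 = {2, 9, 10, 11}  B5 = {2, 6, 9, 10}  B6 = {1, 2, 8, 11}  B7 = {2, 5, 9, 11}  B8 = {2, 4, 8, 11}
Tree: B1–B2, B1–B3, B2–B4, B4–B5, B2–B6, B4–B7, B6–B8

Each bag holds 4 vertices, so the decomposition has width 3, which upper-bounds the treewidth. Conversely, {2, 3, 7, 11} is a clique of size 4, and the vertices of any clique must share a bag in every tree decomposition; so some bag has ≥ 4 vertices and tw(G) ≥ 3. Therefore the treewidth is 3.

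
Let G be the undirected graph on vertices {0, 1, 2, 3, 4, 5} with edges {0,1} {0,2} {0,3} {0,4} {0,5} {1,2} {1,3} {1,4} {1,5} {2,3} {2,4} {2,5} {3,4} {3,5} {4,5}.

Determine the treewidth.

A width-5 tree decomposition is:
Bags: B1 = {0, 1, 2, 3, 4, 5}
Tree: (single bag)
With just one bag of size 6, the width is 6 − 1 = 5, so tw(G) ≤ 5. For the lower bound, the 6 vertices {0, 1, 2, 3, 4, 5} are pairwise adjacent, and any tree decomposition puts a clique entirely inside one bag — forcing width ≥ 5. Combining the bounds, tw(G) = 5.

5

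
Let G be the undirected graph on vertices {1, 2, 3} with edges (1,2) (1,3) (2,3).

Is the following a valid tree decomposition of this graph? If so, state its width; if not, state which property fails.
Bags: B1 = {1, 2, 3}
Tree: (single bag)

Checking the three conditions: (i) the bags cover all of {1, 2, 3}; (ii) for each edge, some bag contains both endpoints; (iii) the bags containing any fixed vertex form a subtree. All hold, so the decomposition is valid with width 3 − 1 = 2.

Yes; width 2.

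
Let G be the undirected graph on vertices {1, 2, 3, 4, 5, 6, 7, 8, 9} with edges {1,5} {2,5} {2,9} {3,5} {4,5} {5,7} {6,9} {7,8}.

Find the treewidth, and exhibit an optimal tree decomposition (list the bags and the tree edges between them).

Treewidth 1.
Bags: B1 = {1, 5}  B2 = {3, 5}  B3 = {5, 7}  B4 = {2, 5}  B5 = {2, 9}  B6 = {4, 5}  B7 = {6, 9}  B8 = {7, 8}
Tree: B1–B2, B1–B3, B2–B4, B4–B5, B1–B6, B5–B7, B3–B8

The largest bag has 2 vertices, giving width 1; this decomposition certifies tw(G) ≤ 1. Since G has at least one edge (e.g. 5–1), it is not an edgeless graph, so tw(G) ≥ 1. Therefore the treewidth is 1.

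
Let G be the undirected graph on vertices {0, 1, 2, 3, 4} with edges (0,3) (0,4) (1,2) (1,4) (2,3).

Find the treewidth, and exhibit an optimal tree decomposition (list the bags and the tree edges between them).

Treewidth 2.
Bags: B1 = {1, 2, 3}  B2 = {0, 1, 3}  B3 = {0, 1, 4}
Tree: B1–B2, B2–B3

Each bag holds 3 vertices, so the decomposition has width 2, which upper-bounds the treewidth. The edges 1–2–3–0–4–1 form a cycle, so G is not a tree and its treewidth is at least 2. The upper and lower bounds meet at 2, so that is the treewidth.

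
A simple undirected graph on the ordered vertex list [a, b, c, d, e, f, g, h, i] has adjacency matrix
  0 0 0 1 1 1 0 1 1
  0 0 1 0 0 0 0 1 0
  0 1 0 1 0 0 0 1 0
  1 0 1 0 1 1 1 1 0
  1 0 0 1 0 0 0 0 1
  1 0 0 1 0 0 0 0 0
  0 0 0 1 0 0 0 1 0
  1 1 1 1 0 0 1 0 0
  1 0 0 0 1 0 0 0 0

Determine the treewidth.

A width-2 tree decomposition is:
Bags: B1 = {a, d, h}  B2 = {c, d, h}  B3 = {a, d, f}  B4 = {a, d, e}  B5 = {d, g, h}  B6 = {b, c, h}  B7 = {a, e, i}
Tree: B1–B2, B1–B3, B1–B4, B2–B5, B2–B6, B4–B7
The largest bag has 3 vertices, giving width 2; this decomposition certifies tw(G) ≤ 2. On the other hand G contains the 3-clique {a, d, e}. A clique must lie in a single bag of any decomposition, so no decomposition can have width below 2. The upper and lower bounds meet at 2, so that is the treewidth.

2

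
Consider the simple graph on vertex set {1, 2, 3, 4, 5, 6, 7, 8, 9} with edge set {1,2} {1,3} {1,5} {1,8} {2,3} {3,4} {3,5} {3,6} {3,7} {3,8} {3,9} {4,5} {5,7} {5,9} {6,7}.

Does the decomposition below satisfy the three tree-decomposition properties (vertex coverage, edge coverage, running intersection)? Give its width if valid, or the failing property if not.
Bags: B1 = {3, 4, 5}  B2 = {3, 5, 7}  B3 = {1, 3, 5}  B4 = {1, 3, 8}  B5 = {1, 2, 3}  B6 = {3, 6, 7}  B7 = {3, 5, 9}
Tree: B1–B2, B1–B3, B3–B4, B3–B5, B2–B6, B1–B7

Checking the three conditions: (i) the bags cover all of {1, 2, 3, 4, 5, 6, 7, 8, 9}; (ii) for each edge, some bag contains both endpoints; (iii) the bags containing any fixed vertex form a subtree. All hold, so the decomposition is valid with width 3 − 1 = 2.

Yes; width 2.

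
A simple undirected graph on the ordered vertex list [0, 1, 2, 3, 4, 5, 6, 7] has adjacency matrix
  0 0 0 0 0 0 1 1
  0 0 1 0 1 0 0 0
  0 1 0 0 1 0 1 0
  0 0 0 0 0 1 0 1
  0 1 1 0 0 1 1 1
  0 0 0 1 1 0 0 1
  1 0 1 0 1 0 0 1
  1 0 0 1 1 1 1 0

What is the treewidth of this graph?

A width-2 tree decomposition is:
Bags: B1 = {2, 4, 6}  B2 = {4, 6, 7}  B3 = {4, 5, 7}  B4 = {1, 2, 4}  B5 = {3, 5, 7}  B6 = {0, 6, 7}
Tree: B1–B2, B2–B3, B1–B4, B3–B5, B2–B6
The largest bag has 3 vertices, giving width 2; this decomposition certifies tw(G) ≤ 2. Conversely, {0, 6, 7} is a clique of size 3, and the vertices of any clique must share a bag in every tree decomposition; so some bag has ≥ 3 vertices and tw(G) ≥ 2. Combining the bounds, tw(G) = 2.

2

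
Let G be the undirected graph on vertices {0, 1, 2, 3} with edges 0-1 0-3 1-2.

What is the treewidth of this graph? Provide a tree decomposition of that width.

Treewidth 1.
One such decomposition:
Bags: B1 = {0, 3}  B2 = {0, 1}  B3 = {1, 2}
Tree: B1–B2, B2–B3

Each bag holds 2 vertices, so the decomposition has width 1, which upper-bounds the treewidth. G has an edge, so its treewidth is at least 1. Therefore the treewidth is 1.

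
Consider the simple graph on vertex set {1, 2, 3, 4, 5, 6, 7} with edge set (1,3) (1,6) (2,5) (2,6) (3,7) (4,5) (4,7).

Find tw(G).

2

A width-2 tree decomposition is:
Bags: B1 = {2, 4, 5}  B2 = {2, 4, 6}  B3 = {1, 4, 6}  B4 = {1, 3, 4}  B5 = {3, 4, 7}
Tree: B1–B2, B2–B3, B3–B4, B4–B5
Every bag has size at most 3, so the width is 3 − 1 = 2 and tw(G) ≤ 2. Since 4–5–2–6–1–3–7–4 is a cycle in G, G is not acyclic. Forests are exactly the graphs of treewidth ≤ 1, so tw(G) ≥ 2. The upper and lower bounds meet at 2, so that is the treewidth.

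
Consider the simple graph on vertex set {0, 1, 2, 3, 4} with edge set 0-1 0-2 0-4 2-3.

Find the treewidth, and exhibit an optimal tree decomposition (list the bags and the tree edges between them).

Treewidth 1.
One optimal decomposition is:
Bags: B1 = {0, 2}  B2 = {2, 3}  B3 = {0, 4}  B4 = {0, 1}
Tree: B1–B2, B1–B3, B3–B4

Each bag holds 2 vertices, so the decomposition has width 1, which upper-bounds the treewidth. Since G has at least one edge (e.g. 2–0), it is not an edgeless graph, so tw(G) ≥ 1. Therefore the treewidth is 1.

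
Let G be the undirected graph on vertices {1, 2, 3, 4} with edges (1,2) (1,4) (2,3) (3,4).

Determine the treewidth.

2

A width-2 tree decomposition is:
Bags: B1 = {1, 2, 3}  B2 = {1, 3, 4}
Tree: B1–B2
Every bag has size at most 3, so the width is 3 − 1 = 2 and tw(G) ≤ 2. For the lower bound, G contains the cycle 1–2–3–4–1, so G is not a forest; only forests have treewidth ≤ 1, hence tw(G) ≥ 2. The upper and lower bounds meet at 2, so that is the treewidth.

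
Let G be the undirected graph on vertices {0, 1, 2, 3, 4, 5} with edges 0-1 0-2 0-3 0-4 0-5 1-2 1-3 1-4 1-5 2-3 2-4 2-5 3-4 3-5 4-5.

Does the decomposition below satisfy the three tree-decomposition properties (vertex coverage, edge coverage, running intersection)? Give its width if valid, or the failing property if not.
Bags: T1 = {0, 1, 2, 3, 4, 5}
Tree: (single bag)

Yes; width 5.

Checking the three conditions: (i) the bags cover all of {0, 1, 2, 3, 4, 5}; (ii) for each edge, some bag contains both endpoints; (iii) the bags containing any fixed vertex form a subtree. All hold, so the decomposition is valid with width 6 − 1 = 5.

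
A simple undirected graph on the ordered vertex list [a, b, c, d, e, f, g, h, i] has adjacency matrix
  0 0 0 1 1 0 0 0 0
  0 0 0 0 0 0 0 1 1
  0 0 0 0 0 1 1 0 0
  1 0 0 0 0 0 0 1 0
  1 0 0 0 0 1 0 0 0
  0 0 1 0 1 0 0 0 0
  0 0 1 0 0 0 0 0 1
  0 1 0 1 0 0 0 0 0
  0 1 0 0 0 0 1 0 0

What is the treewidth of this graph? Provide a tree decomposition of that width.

Treewidth 2.
One such decomposition:
Bags: B1 = {b, d, h}  B2 = {a, b, d}  B3 = {a, b, e}  B4 = {b, e, f}  B5 = {b, c, f}  B6 = {b, c, g}  B7 = {b, g, i}
Tree: B1–B2, B2–B3, B3–B4, B4–B5, B5–B6, B6–B7

The largest bag has 3 vertices, giving width 2; this decomposition certifies tw(G) ≤ 2. Since b–h–d–a–e–f–c–g–i–b is a cycle in G, G is not acyclic. Forests are exactly the graphs of treewidth ≤ 1, so tw(G) ≥ 2. Combining the bounds, tw(G) = 2.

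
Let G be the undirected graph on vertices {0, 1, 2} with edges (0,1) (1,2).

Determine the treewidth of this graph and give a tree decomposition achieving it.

Each bag holds 2 vertices, so the decomposition has width 1, which upper-bounds the treewidth. G has an edge, so its treewidth is at least 1. Hence tw(G) = 1 exactly.

Treewidth 1.
One such decomposition:
Bags: B1 = {1, 2}  B2 = {0, 1}
Tree: B1–B2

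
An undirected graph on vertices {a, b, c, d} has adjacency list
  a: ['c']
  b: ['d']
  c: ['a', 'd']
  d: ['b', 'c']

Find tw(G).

A width-1 tree decomposition is:
Bags: B1 = {a, c}  B2 = {c, d}  B3 = {b, d}
Tree: B1–B2, B2–B3
Every bag has size at most 2, so the width is 2 − 1 = 1 and tw(G) ≤ 1. G has an edge, so its treewidth is at least 1. Therefore the treewidth is 1.

1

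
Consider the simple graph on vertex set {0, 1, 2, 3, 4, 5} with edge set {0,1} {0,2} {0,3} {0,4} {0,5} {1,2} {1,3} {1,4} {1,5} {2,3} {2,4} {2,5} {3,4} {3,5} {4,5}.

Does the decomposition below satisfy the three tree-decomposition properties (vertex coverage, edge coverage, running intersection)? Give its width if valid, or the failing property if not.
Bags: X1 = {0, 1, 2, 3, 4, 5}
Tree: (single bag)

Every vertex of G appears in some bag (union = {0, 1, 2, 3, 4, 5}); every edge is covered by a bag; and for each vertex v the set of bags containing v is connected in the bag tree. The decomposition is therefore valid. The largest bag has 6 vertices, so the width is 5.

Yes; width 5.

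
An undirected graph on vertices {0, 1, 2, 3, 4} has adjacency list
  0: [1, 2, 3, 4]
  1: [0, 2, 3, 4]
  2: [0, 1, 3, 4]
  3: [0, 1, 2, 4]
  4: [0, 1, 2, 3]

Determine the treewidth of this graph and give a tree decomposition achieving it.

Treewidth 4.
One such decomposition:
Bags: B1 = {0, 1, 2, 3, 4}
Tree: (single bag)

A single bag containing all 5 vertices is trivially a valid decomposition of width 4. Conversely, {0, 1, 2, 3, 4} is a clique of size 5, and the vertices of any clique must share a bag in every tree decomposition; so some bag has ≥ 5 vertices and tw(G) ≥ 4. Therefore the treewidth is 4.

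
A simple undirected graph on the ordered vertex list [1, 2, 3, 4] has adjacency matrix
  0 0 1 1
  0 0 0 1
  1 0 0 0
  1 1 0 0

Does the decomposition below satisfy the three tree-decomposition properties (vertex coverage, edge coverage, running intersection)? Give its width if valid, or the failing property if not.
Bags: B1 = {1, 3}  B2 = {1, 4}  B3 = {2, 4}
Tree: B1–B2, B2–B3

Vertex coverage: the bags together contain {1, 2, 3, 4}, the full vertex set. Edge coverage: each edge of G has both endpoints in at least one bag. Running intersection: for every vertex, the bags containing it form a connected subtree. All three properties hold, so this is a valid tree decomposition of width max|bag| − 1 = 1, and hence tw(G) ≤ 1.

Yes; width 1.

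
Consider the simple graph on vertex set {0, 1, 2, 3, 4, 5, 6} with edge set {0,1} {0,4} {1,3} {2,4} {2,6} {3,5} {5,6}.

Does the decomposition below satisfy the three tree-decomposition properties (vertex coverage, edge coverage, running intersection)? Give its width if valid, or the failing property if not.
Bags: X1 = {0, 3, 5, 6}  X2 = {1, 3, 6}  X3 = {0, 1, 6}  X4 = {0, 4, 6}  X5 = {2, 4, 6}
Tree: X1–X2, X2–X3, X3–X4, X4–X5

A tree decomposition must satisfy three properties: every vertex lies in some bag; for every edge, both endpoints lie together in some bag; and for every vertex, the bags containing it form a connected subtree. Here bags containing vertex 0 are not connected in the tree, so the decomposition is invalid.

No — bags containing vertex 0 are not connected in the tree.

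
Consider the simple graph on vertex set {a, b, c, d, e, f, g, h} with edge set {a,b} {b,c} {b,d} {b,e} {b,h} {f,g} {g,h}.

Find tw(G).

A width-1 tree decomposition is:
Bags: B1 = {a, b}  B2 = {b, h}  B3 = {g, h}  B4 = {b, d}  B5 = {f, g}  B6 = {b, c}  B7 = {b, e}
Tree: B1–B2, B2–B3, B2–B4, B3–B5, B4–B6, B4–B7
Each bag holds 2 vertices, so the decomposition has width 1, which upper-bounds the treewidth. G has an edge, so its treewidth is at least 1. The upper and lower bounds meet at 1, so that is the treewidth.

1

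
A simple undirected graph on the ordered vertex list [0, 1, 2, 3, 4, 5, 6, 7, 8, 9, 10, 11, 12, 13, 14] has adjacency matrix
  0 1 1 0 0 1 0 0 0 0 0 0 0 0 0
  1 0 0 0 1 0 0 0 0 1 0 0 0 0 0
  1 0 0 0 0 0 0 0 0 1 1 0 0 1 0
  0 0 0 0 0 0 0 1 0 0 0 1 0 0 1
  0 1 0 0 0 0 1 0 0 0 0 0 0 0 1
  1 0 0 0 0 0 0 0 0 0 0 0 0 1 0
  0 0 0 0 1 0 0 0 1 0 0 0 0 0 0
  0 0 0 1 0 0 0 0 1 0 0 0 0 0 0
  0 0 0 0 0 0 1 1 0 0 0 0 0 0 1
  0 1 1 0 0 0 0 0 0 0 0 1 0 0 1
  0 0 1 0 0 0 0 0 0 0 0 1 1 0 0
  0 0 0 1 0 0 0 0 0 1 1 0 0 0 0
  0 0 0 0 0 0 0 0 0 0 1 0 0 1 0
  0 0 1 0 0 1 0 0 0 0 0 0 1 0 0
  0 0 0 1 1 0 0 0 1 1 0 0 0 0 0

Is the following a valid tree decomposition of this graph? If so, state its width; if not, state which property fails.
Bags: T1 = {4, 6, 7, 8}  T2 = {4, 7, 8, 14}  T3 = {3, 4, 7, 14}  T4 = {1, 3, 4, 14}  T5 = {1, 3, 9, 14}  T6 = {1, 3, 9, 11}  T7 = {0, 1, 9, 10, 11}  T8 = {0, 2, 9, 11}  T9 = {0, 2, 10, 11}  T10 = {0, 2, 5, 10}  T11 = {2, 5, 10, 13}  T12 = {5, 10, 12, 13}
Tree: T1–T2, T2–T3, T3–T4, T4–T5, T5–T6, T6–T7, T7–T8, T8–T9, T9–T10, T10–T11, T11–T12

No — bags containing vertex 10 are not connected in the tree.

A tree decomposition must satisfy three properties: every vertex lies in some bag; for every edge, both endpoints lie together in some bag; and for every vertex, the bags containing it form a connected subtree. Here bags containing vertex 10 are not connected in the tree, so the decomposition is invalid.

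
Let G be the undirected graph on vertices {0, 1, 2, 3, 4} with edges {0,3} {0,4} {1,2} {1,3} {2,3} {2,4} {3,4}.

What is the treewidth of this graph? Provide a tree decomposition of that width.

Treewidth 2.
One such decomposition:
Bags: B1 = {0, 3, 4}  B2 = {2, 3, 4}  B3 = {1, 2, 3}
Tree: B1–B2, B2–B3

The largest bag has 3 vertices, giving width 2; this decomposition certifies tw(G) ≤ 2. Conversely, {0, 3, 4} is a clique of size 3, and the vertices of any clique must share a bag in every tree decomposition; so some bag has ≥ 3 vertices and tw(G) ≥ 2. Therefore the treewidth is 2.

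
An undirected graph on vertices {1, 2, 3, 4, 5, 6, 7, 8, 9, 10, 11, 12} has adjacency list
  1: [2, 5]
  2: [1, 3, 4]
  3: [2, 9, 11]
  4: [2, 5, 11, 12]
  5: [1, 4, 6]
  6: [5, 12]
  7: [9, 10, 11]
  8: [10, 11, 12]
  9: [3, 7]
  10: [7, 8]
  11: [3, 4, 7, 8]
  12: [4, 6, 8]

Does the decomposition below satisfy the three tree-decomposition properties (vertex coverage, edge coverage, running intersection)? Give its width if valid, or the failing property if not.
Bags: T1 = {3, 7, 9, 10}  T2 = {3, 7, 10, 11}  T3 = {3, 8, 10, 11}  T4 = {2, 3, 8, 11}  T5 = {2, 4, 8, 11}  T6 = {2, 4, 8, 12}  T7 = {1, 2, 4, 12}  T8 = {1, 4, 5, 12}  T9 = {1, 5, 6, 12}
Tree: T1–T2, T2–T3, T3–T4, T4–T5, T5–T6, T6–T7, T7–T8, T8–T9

Vertex coverage: the bags together contain {1, 2, 3, 4, 5, 6, 7, 8, 9, 10, 11, 12}, the full vertex set. Edge coverage: each edge of G has both endpoints in at least one bag. Running intersection: for every vertex, the bags containing it form a connected subtree. All three properties hold, so this is a valid tree decomposition of width max|bag| − 1 = 3, and hence tw(G) ≤ 3.

Yes; width 3.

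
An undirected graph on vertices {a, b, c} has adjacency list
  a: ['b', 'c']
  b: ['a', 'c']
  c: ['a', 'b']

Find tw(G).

2

A width-2 tree decomposition is:
Bags: B1 = {a, b, c}
Tree: (single bag)
With just one bag of size 3, the width is 3 − 1 = 2, so tw(G) ≤ 2. For the lower bound, the 3 vertices {a, b, c} are pairwise adjacent, and any tree decomposition puts a clique entirely inside one bag — forcing width ≥ 2. Combining the bounds, tw(G) = 2.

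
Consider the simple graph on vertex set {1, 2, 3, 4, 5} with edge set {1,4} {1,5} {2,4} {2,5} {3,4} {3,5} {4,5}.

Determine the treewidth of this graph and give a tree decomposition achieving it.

Every bag has size at most 3, so the width is 3 − 1 = 2 and tw(G) ≤ 2. On the other hand G contains the 3-clique {1, 4, 5}. A clique must lie in a single bag of any decomposition, so no decomposition can have width below 2. Therefore the treewidth is 2.

Treewidth 2.
One such decomposition:
Bags: B1 = {1, 4, 5}  B2 = {2, 4, 5}  B3 = {3, 4, 5}
Tree: B1–B2, B2–B3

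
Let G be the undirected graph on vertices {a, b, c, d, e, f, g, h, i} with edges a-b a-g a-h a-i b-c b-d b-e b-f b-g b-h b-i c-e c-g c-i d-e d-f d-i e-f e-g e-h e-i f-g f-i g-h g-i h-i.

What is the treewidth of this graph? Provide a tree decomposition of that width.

Every bag has size at most 5, so the width is 5 − 1 = 4 and tw(G) ≤ 4. For the lower bound, the 5 vertices {b, d, e, f, i} are pairwise adjacent, and any tree decomposition puts a clique entirely inside one bag — forcing width ≥ 4. Hence tw(G) = 4 exactly.

Treewidth 4.
Bags: B1 = {a, b, g, h, i}  B2 = {b, e, g, h, i}  B3 = {b, e, f, g, i}  B4 = {b, d, e, f, i}  B5 = {b, c, e, g, i}
Tree: B1–B2, B2–B3, B3–B4, B3–B5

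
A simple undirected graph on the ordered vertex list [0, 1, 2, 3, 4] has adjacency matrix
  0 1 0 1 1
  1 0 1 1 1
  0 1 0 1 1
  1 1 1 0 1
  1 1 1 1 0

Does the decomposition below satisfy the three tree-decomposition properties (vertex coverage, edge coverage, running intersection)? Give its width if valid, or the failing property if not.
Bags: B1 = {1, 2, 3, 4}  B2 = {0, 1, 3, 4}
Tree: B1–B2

Every vertex of G appears in some bag (union = {0, 1, 2, 3, 4}); every edge is covered by a bag; and for each vertex v the set of bags containing v is connected in the bag tree. The decomposition is therefore valid. The largest bag has 4 vertices, so the width is 3.

Yes; width 3.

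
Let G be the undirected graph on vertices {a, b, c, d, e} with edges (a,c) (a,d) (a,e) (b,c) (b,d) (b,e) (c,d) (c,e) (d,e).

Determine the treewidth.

3

A width-3 tree decomposition is:
Bags: B1 = {a, c, d, e}  B2 = {b, c, d, e}
Tree: B1–B2
Every bag has size at most 4, so the width is 4 − 1 = 3 and tw(G) ≤ 3. Conversely, {a, c, d, e} is a clique of size 4, and the vertices of any clique must share a bag in every tree decomposition; so some bag has ≥ 4 vertices and tw(G) ≥ 3. The upper and lower bounds meet at 3, so that is the treewidth.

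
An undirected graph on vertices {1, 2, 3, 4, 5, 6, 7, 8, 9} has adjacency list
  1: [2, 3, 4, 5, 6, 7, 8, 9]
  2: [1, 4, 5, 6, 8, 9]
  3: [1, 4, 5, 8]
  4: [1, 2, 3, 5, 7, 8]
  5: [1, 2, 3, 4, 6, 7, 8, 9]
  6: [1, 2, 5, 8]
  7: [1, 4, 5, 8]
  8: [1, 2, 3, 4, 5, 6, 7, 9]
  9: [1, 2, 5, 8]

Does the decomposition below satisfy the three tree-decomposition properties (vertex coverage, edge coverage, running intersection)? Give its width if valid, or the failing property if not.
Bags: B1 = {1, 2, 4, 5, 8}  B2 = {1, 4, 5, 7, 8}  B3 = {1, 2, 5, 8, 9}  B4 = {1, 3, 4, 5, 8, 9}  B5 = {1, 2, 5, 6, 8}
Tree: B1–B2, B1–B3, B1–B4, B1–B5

No — bags containing vertex 9 are not connected in the tree.

A tree decomposition must satisfy three properties: every vertex lies in some bag; for every edge, both endpoints lie together in some bag; and for every vertex, the bags containing it form a connected subtree. Here bags containing vertex 9 are not connected in the tree, so the decomposition is invalid.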